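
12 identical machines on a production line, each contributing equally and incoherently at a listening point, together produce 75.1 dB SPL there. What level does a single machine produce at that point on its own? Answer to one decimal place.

64.3 dB SPL

12 equal incoherent sources add 10·log₁₀(12) = 10.79 dB over one source.
L_one = 75.1 − 10.79 = 64.3 dB SPL.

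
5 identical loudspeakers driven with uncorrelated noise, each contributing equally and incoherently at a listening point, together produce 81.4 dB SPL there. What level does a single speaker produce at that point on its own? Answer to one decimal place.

5 equal incoherent sources add 10·log₁₀(5) = 6.99 dB over one source.
L_one = 81.4 − 6.99 = 74.4 dB SPL.

74.4 dB SPL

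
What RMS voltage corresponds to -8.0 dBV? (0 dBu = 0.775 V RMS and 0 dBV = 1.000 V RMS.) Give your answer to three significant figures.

0.398 V

V = 1.000 V × 10^(-8.0/20).
= 1.000 × 0.3981 = 0.398 V.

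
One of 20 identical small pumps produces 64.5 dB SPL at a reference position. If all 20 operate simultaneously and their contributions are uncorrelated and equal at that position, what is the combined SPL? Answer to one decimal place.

77.5 dB SPL

20 equal incoherent sources raise the level by 10·log₁₀(20) = 13.01 dB.
L_total = 64.5 + 13.01 = 77.5 dB SPL.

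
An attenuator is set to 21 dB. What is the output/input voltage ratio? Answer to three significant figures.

0.0891

Voltage ratio = 10^(dB/20).
10^(-21/20) = 10^(-1.050) = 0.0891.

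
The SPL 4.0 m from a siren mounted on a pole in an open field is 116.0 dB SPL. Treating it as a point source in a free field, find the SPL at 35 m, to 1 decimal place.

97.2 dB SPL

Free-field point source: level drops by 20·log₁₀ of the distance ratio.
ΔL = −20·log₁₀(35/4.0) = -18.84 dB, so L₂ = 116.0 + (-18.84) = 97.2 dB SPL.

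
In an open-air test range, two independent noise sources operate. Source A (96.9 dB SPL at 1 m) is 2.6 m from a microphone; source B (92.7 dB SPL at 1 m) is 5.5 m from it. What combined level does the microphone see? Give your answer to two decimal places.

At the listener: L_A = 96.9 − 20·log₁₀(2.6) = 88.601 dB; L_B = 92.7 − 20·log₁₀(5.5) = 77.893 dB.
Combined: 10·log₁₀(10^(88.601/10)+10^(77.893/10)) = 88.95 dB SPL.

88.95 dB SPL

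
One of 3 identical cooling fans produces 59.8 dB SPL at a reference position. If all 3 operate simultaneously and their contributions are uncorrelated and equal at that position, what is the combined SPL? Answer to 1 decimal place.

3 equal incoherent sources raise the level by 10·log₁₀(3) = 4.77 dB.
L_total = 59.8 + 4.77 = 64.6 dB SPL.

64.6 dB SPL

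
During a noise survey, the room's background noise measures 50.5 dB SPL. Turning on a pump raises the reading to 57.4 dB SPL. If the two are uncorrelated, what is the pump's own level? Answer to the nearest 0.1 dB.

Subtract intensities: L_src = 10·log₁₀(10^(L_total/10) − 10^(L_bg/10)).
L_src = 10·log₁₀(10^(57.4/10) − 10^(50.5/10)) = 10·log₁₀(437300) = 56.4 dB SPL.

56.4 dB SPL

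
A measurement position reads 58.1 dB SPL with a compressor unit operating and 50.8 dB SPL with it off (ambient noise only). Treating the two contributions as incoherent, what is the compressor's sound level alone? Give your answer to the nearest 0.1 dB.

Remove the background by subtracting linear intensities:
L_src = 10·log₁₀(10^(58.1/10) − 10^(50.8/10)) = 10·log₁₀(525400) = 57.2 dB SPL.

57.2 dB SPL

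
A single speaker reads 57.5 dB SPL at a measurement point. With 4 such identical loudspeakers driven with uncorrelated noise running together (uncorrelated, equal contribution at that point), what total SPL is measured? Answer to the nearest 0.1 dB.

63.5 dB SPL

4 equal incoherent sources raise the level by 10·log₁₀(4) = 6.02 dB.
L_total = 57.5 + 6.02 = 63.5 dB SPL.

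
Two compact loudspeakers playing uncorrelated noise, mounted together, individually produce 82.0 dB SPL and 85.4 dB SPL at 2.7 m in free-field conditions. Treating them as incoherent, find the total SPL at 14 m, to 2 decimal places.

Combined at 2.7 m: 10·log₁₀(10^(82.0/10)+10^(85.4/10)) = 87.035 dB SPL.
Then apply −20·log₁₀(14/2.7) = -14.295 dB → 72.74 dB SPL.

72.74 dB SPL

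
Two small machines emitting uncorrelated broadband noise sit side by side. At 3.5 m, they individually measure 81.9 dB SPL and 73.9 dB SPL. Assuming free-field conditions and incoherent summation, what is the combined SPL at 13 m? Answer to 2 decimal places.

71.14 dB SPL

Combined at 3.5 m: 10·log₁₀(10^(81.9/10)+10^(73.9/10)) = 82.539 dB SPL.
Then apply −20·log₁₀(13/3.5) = -11.398 dB → 71.14 dB SPL.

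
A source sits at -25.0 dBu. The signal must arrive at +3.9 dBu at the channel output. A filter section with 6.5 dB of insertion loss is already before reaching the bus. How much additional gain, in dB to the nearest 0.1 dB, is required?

The required make-up gain is the shortfall in the dB sum.
G = +3.9 − (-25.0) + 6.5 = 35.4 dB.

35.4 dB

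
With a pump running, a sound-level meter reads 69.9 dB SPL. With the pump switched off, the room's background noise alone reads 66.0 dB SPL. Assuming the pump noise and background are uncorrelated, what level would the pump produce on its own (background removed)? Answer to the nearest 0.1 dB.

Background correction is a power subtraction:
L_src = 10·log₁₀(10^(69.9/10) − 10^(66.0/10)) = 10·log₁₀(5791000) = 67.6 dB SPL.

67.6 dB SPL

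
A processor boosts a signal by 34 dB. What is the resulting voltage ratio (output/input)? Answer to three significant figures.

50.1

Voltage ratio = 10^(dB/20).
10^(34/20) = 10^(1.700) = 50.1.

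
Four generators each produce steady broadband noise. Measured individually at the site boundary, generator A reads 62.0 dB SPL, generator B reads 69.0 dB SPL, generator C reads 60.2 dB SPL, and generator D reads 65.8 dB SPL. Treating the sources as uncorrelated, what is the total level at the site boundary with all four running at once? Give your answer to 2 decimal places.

Uncorrelated sources add in intensity (power), not in dB.
L_total = 10·log₁₀(10^(62.0/10) + 10^(69.0/10) + 10^(60.2/10) + 10^(65.8/10)) = 10·log₁₀(14380000) = 71.58 dB SPL.

71.58 dB SPL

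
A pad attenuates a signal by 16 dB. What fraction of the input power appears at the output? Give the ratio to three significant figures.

0.0251

Power ratio = 10^(dB/10).
10^(-16/10) = 10^(-1.600) = 0.0251.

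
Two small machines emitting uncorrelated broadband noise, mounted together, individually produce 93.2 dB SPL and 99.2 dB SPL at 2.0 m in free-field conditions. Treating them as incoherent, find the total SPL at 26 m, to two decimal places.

77.89 dB SPL

Combined at 2.0 m: 10·log₁₀(10^(93.2/10)+10^(99.2/10)) = 100.173 dB SPL.
Then apply −20·log₁₀(26/2.0) = -22.279 dB → 77.89 dB SPL.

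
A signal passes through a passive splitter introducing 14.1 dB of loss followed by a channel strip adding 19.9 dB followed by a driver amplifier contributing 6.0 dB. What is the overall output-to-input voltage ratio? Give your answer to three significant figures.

Net gain = (−14.1) + 19.9 + 6.0 = 11.8 dB.
Voltage ratio = 10^(11.8/20) = 3.89.

3.89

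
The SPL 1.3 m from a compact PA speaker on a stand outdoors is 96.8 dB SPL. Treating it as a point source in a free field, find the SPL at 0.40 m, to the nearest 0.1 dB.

For a point source in a free field, ΔL = −20·log₁₀(d₂/d₁).
ΔL = −20·log₁₀(0.40/1.3) = 10.24 dB, so L₂ = 96.8 + (10.24) = 107.0 dB SPL.

107.0 dB SPL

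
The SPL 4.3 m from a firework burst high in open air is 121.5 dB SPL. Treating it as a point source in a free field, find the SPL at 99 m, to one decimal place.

For a point source in a free field, ΔL = −20·log₁₀(d₂/d₁).
ΔL = −20·log₁₀(99/4.3) = -27.24 dB, so L₂ = 121.5 + (-27.24) = 94.3 dB SPL.

94.3 dB SPL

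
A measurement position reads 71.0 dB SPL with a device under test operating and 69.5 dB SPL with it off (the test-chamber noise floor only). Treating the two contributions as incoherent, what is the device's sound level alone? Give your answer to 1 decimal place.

Background correction is a power subtraction:
L_src = 10·log₁₀(10^(71.0/10) − 10^(69.5/10)) = 10·log₁₀(3677000) = 65.7 dB SPL.

65.7 dB SPL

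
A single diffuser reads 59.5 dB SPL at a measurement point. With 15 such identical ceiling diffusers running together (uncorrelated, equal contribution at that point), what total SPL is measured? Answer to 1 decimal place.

71.3 dB SPL

15 equal incoherent sources raise the level by 10·log₁₀(15) = 11.76 dB.
L_total = 59.5 + 11.76 = 71.3 dB SPL.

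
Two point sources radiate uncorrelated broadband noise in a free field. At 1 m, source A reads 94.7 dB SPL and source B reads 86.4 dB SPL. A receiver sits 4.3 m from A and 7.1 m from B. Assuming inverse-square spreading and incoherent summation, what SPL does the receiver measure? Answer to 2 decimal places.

At the listener: L_A = 94.7 − 20·log₁₀(4.3) = 82.031 dB; L_B = 86.4 − 20·log₁₀(7.1) = 69.375 dB.
Combined: 10·log₁₀(10^(82.031/10)+10^(69.375/10)) = 82.26 dB SPL.

82.26 dB SPL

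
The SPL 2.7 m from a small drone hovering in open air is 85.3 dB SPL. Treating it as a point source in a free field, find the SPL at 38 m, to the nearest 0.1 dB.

Free-field point source: level drops by 20·log₁₀ of the distance ratio.
ΔL = −20·log₁₀(38/2.7) = -22.97 dB, so L₂ = 85.3 + (-22.97) = 62.3 dB SPL.

62.3 dB SPL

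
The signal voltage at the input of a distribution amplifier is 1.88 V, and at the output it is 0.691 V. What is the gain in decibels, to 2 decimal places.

Voltage is an amplitude quantity, so gain = 20·log₁₀(V_out/V_in).
20·log₁₀(0.691/1.88) = 20·log₁₀(0.3676) = -8.69 dB.

-8.69 dB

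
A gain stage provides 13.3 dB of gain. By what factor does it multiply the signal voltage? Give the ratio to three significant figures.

Voltage ratio = 10^(dB/20).
10^(13.3/20) = 10^(0.6650) = 4.62.

4.62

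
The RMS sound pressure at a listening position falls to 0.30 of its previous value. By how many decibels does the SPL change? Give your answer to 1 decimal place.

Sound pressure is an amplitude quantity: ΔL = 20·log₁₀(p₂/p₁).
20·log₁₀(0.30) = -10.5 dB.

-10.5 dB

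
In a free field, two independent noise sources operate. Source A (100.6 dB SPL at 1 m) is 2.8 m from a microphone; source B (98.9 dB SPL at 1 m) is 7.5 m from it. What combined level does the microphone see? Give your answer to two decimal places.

92.05 dB SPL

At the listener: L_A = 100.6 − 20·log₁₀(2.8) = 91.657 dB; L_B = 98.9 − 20·log₁₀(7.5) = 81.399 dB.
Combined: 10·log₁₀(10^(91.657/10)+10^(81.399/10)) = 92.05 dB SPL.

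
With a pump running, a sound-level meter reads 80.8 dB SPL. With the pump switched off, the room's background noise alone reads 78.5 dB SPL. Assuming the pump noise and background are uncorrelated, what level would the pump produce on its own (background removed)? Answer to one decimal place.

Subtract intensities: L_src = 10·log₁₀(10^(L_total/10) − 10^(L_bg/10)).
L_src = 10·log₁₀(10^(80.8/10) − 10^(78.5/10)) = 10·log₁₀(49430000) = 76.9 dB SPL.

76.9 dB SPL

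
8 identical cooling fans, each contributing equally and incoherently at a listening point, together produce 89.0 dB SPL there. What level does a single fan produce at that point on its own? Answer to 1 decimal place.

80.0 dB SPL

8 equal incoherent sources add 10·log₁₀(8) = 9.03 dB over one source.
L_one = 89.0 − 9.03 = 80.0 dB SPL.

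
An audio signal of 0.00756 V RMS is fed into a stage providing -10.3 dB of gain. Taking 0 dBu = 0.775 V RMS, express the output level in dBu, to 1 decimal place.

-50.5 dBu

Input level: 20·log₁₀(0.00756/0.775) = -40.22 dBu.
Output: -40.22 − 10.3 = -50.5 dBu.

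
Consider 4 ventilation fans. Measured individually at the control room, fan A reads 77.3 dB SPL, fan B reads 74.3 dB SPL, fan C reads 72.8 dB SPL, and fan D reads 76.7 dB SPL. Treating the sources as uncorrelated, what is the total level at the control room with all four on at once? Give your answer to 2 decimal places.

81.66 dB SPL

Add the sources as powers (linear), then convert back to dB:
L_total = 10·log₁₀(10^(77.3/10) + 10^(74.3/10) + 10^(72.8/10) + 10^(76.7/10)) = 10·log₁₀(146400000) = 81.66 dB SPL.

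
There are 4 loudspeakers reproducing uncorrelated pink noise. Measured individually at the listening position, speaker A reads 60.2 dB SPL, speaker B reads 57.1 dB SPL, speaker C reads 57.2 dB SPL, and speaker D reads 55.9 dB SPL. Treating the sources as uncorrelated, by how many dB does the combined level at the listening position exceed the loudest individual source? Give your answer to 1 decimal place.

Uncorrelated sources add in intensity (power), not in dB.
L_total = 10·log₁₀(10^(60.2/10) + 10^(57.1/10) + 10^(57.2/10) + 10^(55.9/10)) = 63.93 dB SPL.
Excess over the loudest (60.2 dB): 63.93 − 60.2 = 3.7 dB.

3.7 dB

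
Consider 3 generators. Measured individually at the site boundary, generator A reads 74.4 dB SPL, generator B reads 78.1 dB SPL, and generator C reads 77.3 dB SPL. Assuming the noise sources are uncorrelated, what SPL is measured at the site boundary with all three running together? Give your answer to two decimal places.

Add the sources as powers (linear), then convert back to dB:
L_total = 10·log₁₀(10^(74.4/10) + 10^(78.1/10) + 10^(77.3/10)) = 10·log₁₀(145800000) = 81.64 dB SPL.

81.64 dB SPL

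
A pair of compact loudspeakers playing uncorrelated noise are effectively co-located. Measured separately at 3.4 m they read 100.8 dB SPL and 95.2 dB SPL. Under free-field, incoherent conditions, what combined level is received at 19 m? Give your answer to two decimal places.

86.91 dB SPL

Combined at 3.4 m: 10·log₁₀(10^(100.8/10)+10^(95.2/10)) = 101.857 dB SPL.
Then apply −20·log₁₀(19/3.4) = -14.945 dB → 86.91 dB SPL.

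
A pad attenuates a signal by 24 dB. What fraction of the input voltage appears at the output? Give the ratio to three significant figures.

0.0631

Voltage ratio = 10^(dB/20).
10^(-24/20) = 10^(-1.200) = 0.0631.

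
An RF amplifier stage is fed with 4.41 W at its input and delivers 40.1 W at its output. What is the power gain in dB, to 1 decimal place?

For a power ratio, dB = 10·log₁₀(P₂/P₁).
10·log₁₀(40.1/4.41) = 10·log₁₀(9.093) = 9.6 dB.

9.6 dB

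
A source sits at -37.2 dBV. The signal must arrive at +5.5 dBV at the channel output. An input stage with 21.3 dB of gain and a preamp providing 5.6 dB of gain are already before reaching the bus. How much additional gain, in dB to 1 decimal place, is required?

The required make-up gain is the shortfall in the dB sum.
G = +5.5 − (-37.2) − 21.3 − 5.6 = 15.8 dB.

15.8 dB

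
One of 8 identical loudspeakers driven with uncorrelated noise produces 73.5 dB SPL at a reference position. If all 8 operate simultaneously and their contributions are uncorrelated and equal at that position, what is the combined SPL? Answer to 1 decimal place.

82.5 dB SPL

8 equal incoherent sources raise the level by 10·log₁₀(8) = 9.03 dB.
L_total = 73.5 + 9.03 = 82.5 dB SPL.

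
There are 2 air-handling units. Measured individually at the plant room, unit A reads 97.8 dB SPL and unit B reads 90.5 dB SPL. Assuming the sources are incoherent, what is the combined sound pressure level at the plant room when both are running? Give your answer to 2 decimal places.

Incoherent sources sum as intensities:
L_total = 10·log₁₀(10^(97.8/10) + 10^(90.5/10)) = 10·log₁₀(7148000000) = 98.54 dB SPL.

98.54 dB SPL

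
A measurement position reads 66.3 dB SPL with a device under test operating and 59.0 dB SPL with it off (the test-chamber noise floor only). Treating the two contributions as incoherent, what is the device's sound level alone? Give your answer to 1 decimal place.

65.4 dB SPL

Subtract intensities: L_src = 10·log₁₀(10^(L_total/10) − 10^(L_bg/10)).
L_src = 10·log₁₀(10^(66.3/10) − 10^(59.0/10)) = 10·log₁₀(3471000) = 65.4 dB SPL.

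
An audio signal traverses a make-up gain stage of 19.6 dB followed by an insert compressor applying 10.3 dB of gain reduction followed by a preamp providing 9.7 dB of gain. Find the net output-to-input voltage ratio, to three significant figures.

8.91

Net gain = 19.6 + (−10.3) + 9.7 = 19.0 dB.
Voltage ratio = 10^(19.0/20) = 8.91.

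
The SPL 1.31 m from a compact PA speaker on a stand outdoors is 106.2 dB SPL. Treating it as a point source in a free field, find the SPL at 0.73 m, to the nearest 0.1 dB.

111.3 dB SPL

For a point source in a free field, ΔL = −20·log₁₀(d₂/d₁).
ΔL = −20·log₁₀(0.73/1.31) = 5.08 dB, so L₂ = 106.2 + (5.08) = 111.3 dB SPL.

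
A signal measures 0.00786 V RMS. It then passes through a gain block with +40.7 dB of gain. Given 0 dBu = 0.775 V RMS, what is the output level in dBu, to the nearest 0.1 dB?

Input level: 20·log₁₀(0.00786/0.775) = -39.88 dBu.
Output: -39.88 + 40.7 = +0.8 dBu.

+0.8 dBu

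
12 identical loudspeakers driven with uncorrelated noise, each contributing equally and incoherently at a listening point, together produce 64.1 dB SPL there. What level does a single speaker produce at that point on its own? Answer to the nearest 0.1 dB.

12 equal incoherent sources add 10·log₁₀(12) = 10.79 dB over one source.
L_one = 64.1 − 10.79 = 53.3 dB SPL.

53.3 dB SPL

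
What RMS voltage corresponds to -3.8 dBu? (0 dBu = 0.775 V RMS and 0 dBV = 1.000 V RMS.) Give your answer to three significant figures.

V = 0.775 V × 10^(-3.8/20).
= 0.775 × 0.6457 = 0.500 V.

0.500 V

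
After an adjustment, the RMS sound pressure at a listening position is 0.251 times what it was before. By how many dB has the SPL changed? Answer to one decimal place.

-12.0 dB

SPL change from a pressure ratio uses the 20·log₁₀ form:
20·log₁₀(0.251) = -12.0 dB.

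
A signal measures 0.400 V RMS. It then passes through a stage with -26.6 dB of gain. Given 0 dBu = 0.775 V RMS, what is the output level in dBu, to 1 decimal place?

-32.3 dBu

Input level: 20·log₁₀(0.400/0.775) = -5.74 dBu.
Output: -5.74 − 26.6 = -32.3 dBu.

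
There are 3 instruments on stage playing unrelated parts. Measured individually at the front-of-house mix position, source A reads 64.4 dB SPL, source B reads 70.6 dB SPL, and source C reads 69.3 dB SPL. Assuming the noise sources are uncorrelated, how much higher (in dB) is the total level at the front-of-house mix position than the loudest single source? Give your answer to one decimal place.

3.0 dB

Uncorrelated sources add in intensity (power), not in dB.
L_total = 10·log₁₀(10^(64.4/10) + 10^(70.6/10) + 10^(69.3/10)) = 73.57 dB SPL.
Excess over the loudest (70.6 dB): 73.57 − 70.6 = 3.0 dB.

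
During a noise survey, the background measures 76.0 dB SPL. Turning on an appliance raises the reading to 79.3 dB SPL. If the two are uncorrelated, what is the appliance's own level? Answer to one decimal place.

76.6 dB SPL

Remove the background by subtracting linear intensities:
L_src = 10·log₁₀(10^(79.3/10) − 10^(76.0/10)) = 10·log₁₀(45300000) = 76.6 dB SPL.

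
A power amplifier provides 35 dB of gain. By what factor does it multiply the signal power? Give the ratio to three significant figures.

Power ratio = 10^(dB/10).
10^(35/10) = 10^(3.500) = 3160.

3160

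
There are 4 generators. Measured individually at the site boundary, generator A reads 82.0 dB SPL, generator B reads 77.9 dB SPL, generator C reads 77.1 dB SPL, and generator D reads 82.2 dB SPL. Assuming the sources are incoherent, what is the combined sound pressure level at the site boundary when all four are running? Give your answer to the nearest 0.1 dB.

86.4 dB SPL

Uncorrelated sources add in intensity (power), not in dB.
L_total = 10·log₁₀(10^(82.0/10) + 10^(77.9/10) + 10^(77.1/10) + 10^(82.2/10)) = 10·log₁₀(437400000) = 86.4 dB SPL.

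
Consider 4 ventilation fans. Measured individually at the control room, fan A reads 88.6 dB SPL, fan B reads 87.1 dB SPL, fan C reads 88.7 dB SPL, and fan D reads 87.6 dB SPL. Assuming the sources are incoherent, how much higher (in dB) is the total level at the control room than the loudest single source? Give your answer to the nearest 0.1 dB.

5.4 dB

Incoherent sources sum as intensities:
L_total = 10·log₁₀(10^(88.6/10) + 10^(87.1/10) + 10^(88.7/10) + 10^(87.6/10)) = 94.07 dB SPL.
Excess over the loudest (88.7 dB): 94.07 − 88.7 = 5.4 dB.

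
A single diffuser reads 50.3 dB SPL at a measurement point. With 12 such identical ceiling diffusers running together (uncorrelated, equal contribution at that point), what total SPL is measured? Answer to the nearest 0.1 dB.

61.1 dB SPL

12 equal incoherent sources raise the level by 10·log₁₀(12) = 10.79 dB.
L_total = 50.3 + 10.79 = 61.1 dB SPL.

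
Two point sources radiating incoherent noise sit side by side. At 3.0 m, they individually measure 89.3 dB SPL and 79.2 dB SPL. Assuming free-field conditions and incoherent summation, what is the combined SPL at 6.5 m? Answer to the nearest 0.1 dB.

Combined at 3.0 m: 10·log₁₀(10^(89.3/10)+10^(79.2/10)) = 89.70 dB SPL.
Then apply −20·log₁₀(6.5/3.0) = -6.72 dB → 83.0 dB SPL.

83.0 dB SPL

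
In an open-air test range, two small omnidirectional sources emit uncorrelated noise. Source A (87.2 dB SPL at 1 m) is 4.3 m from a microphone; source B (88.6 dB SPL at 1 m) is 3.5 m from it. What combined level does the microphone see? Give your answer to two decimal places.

At the listener: L_A = 87.2 − 20·log₁₀(4.3) = 74.531 dB; L_B = 88.6 − 20·log₁₀(3.5) = 77.719 dB.
Combined: 10·log₁₀(10^(74.531/10)+10^(77.719/10)) = 79.42 dB SPL.

79.42 dB SPL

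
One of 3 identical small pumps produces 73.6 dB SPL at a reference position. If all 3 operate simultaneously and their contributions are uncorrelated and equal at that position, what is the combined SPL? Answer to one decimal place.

3 equal incoherent sources raise the level by 10·log₁₀(3) = 4.77 dB.
L_total = 73.6 + 4.77 = 78.4 dB SPL.

78.4 dB SPL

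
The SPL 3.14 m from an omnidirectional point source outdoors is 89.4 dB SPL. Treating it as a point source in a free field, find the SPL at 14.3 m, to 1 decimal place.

For a point source in a free field, ΔL = −20·log₁₀(d₂/d₁).
ΔL = −20·log₁₀(14.3/3.14) = -13.17 dB, so L₂ = 89.4 + (-13.17) = 76.2 dB SPL.

76.2 dB SPL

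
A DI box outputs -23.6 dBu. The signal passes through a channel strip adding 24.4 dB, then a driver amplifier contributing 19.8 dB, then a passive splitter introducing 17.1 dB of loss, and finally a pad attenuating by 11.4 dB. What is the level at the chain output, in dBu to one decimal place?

-7.9 dBu

Cascaded gains and losses add directly in dB.
-23.6 + 24.4 + 19.8 − 17.1 − 11.4 = -7.9 dBu.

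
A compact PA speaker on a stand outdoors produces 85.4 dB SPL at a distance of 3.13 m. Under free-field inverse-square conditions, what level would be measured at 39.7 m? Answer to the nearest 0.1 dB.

Inverse-square spreading gives ΔL = −20·log₁₀(d₂/d₁).
ΔL = −20·log₁₀(39.7/3.13) = -22.06 dB, so L₂ = 85.4 + (-22.06) = 63.3 dB SPL.

63.3 dB SPL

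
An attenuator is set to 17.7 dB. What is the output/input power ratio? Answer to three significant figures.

Power ratio = 10^(dB/10).
10^(-17.7/10) = 10^(-1.770) = 0.0170.

0.0170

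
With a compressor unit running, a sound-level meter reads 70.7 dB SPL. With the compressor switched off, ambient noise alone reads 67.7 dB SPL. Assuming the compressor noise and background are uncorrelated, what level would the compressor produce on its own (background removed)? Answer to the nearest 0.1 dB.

67.7 dB SPL

Remove the background by subtracting linear intensities:
L_src = 10·log₁₀(10^(70.7/10) − 10^(67.7/10)) = 10·log₁₀(5861000) = 67.7 dB SPL.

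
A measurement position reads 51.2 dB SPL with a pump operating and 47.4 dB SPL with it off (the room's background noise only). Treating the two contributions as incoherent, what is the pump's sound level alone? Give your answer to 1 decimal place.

Remove the background by subtracting linear intensities:
L_src = 10·log₁₀(10^(51.2/10) − 10^(47.4/10)) = 10·log₁₀(76870) = 48.9 dB SPL.

48.9 dB SPL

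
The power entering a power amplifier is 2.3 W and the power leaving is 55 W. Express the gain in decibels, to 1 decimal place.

13.8 dB

Power ratio → dB uses the 10·log₁₀ form:
10·log₁₀(55/2.3) = 10·log₁₀(23.91) = 13.8 dB.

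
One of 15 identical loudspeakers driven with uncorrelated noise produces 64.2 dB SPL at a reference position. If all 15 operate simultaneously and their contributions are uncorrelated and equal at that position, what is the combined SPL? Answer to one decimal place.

15 equal incoherent sources raise the level by 10·log₁₀(15) = 11.76 dB.
L_total = 64.2 + 11.76 = 76.0 dB SPL.

76.0 dB SPL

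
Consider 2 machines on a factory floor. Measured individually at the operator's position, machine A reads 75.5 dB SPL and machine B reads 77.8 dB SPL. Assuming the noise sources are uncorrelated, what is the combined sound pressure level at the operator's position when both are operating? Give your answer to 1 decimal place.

Add the sources as powers (linear), then convert back to dB:
L_total = 10·log₁₀(10^(75.5/10) + 10^(77.8/10)) = 10·log₁₀(95740000) = 79.8 dB SPL.

79.8 dB SPL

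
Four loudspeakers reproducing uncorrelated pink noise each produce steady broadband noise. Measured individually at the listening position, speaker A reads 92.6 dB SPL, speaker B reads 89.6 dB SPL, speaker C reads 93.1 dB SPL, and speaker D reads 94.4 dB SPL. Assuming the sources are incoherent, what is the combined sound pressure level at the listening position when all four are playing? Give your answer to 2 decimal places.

98.77 dB SPL

Add the sources as powers (linear), then convert back to dB:
L_total = 10·log₁₀(10^(92.6/10) + 10^(89.6/10) + 10^(93.1/10) + 10^(94.4/10)) = 10·log₁₀(7528000000) = 98.77 dB SPL.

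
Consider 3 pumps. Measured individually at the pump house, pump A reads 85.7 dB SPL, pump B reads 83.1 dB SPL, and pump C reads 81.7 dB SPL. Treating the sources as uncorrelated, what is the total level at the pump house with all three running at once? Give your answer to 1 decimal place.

Uncorrelated sources add in intensity (power), not in dB.
L_total = 10·log₁₀(10^(85.7/10) + 10^(83.1/10) + 10^(81.7/10)) = 10·log₁₀(723600000) = 88.6 dB SPL.

88.6 dB SPL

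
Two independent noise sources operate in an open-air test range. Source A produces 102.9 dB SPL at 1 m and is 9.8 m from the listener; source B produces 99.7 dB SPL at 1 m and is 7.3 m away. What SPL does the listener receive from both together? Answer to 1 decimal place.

At the listener: L_A = 102.9 − 20·log₁₀(9.8) = 83.08 dB; L_B = 99.7 − 20·log₁₀(7.3) = 82.43 dB.
Combined: 10·log₁₀(10^(83.08/10)+10^(82.43/10)) = 85.8 dB SPL.

85.8 dB SPL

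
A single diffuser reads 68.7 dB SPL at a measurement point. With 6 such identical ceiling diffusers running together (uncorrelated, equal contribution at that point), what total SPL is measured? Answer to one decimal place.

76.5 dB SPL

6 equal incoherent sources raise the level by 10·log₁₀(6) = 7.78 dB.
L_total = 68.7 + 7.78 = 76.5 dB SPL.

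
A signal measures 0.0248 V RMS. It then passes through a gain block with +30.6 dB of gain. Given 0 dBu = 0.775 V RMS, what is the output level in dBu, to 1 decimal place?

+0.7 dBu

Input level: 20·log₁₀(0.0248/0.775) = -29.90 dBu.
Output: -29.90 + 30.6 = +0.7 dBu.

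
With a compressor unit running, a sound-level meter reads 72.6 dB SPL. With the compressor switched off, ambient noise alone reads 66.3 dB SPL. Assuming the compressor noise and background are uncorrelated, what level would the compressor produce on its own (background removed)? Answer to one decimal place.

71.4 dB SPL

Subtract intensities: L_src = 10·log₁₀(10^(L_total/10) − 10^(L_bg/10)).
L_src = 10·log₁₀(10^(72.6/10) − 10^(66.3/10)) = 10·log₁₀(13930000) = 71.4 dB SPL.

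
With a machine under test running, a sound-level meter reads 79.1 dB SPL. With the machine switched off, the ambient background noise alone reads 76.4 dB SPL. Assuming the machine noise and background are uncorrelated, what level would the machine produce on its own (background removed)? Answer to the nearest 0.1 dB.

75.8 dB SPL

Background correction is a power subtraction:
L_src = 10·log₁₀(10^(79.1/10) − 10^(76.4/10)) = 10·log₁₀(37630000) = 75.8 dB SPL.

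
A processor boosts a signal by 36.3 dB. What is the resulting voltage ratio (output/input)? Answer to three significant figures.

65.3

Voltage ratio = 10^(dB/20).
10^(36.3/20) = 10^(1.815) = 65.3.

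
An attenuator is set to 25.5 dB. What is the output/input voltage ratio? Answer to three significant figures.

0.0531

Voltage ratio = 10^(dB/20).
10^(-25.5/20) = 10^(-1.275) = 0.0531.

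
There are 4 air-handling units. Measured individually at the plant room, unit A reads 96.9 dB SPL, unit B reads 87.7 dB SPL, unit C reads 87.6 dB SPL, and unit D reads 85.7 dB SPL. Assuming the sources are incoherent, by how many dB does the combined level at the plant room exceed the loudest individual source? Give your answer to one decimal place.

Add the sources as powers (linear), then convert back to dB:
L_total = 10·log₁₀(10^(96.9/10) + 10^(87.7/10) + 10^(87.6/10) + 10^(85.7/10)) = 98.08 dB SPL.
Excess over the loudest (96.9 dB): 98.08 − 96.9 = 1.2 dB.

1.2 dB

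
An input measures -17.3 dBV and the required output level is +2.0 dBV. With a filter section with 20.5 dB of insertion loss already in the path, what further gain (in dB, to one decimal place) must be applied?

The required make-up gain is the shortfall in the dB sum.
G = +2.0 − (-17.3) + 20.5 = 39.8 dB.

39.8 dB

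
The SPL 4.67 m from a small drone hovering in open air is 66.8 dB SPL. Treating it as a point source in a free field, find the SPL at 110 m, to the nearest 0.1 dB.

39.4 dB SPL

Free-field point source: level drops by 20·log₁₀ of the distance ratio.
ΔL = −20·log₁₀(110/4.67) = -27.44 dB, so L₂ = 66.8 + (-27.44) = 39.4 dB SPL.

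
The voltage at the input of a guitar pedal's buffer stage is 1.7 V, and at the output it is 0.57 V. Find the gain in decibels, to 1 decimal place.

Voltage ratio → dB uses the 20·log₁₀ form:
20·log₁₀(0.57/1.7) = 20·log₁₀(0.3353) = -9.5 dB.

-9.5 dB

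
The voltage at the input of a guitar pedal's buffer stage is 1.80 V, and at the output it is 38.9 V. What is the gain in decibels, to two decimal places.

26.69 dB

Voltage ratio → dB uses the 20·log₁₀ form:
20·log₁₀(38.9/1.80) = 20·log₁₀(21.61) = 26.69 dB.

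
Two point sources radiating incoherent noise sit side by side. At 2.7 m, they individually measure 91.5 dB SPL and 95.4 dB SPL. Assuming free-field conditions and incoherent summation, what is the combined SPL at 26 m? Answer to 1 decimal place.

77.2 dB SPL

Combined at 2.7 m: 10·log₁₀(10^(91.5/10)+10^(95.4/10)) = 96.88 dB SPL.
Then apply −20·log₁₀(26/2.7) = -19.67 dB → 77.2 dB SPL.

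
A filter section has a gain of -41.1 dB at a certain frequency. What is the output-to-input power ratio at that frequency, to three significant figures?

Power ratio = 10^(dB/10).
10^(-41.1/10) = 10^(-4.110) = 0.0000776.

0.0000776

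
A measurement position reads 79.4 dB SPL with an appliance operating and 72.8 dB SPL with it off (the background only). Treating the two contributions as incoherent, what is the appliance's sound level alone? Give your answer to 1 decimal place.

Remove the background by subtracting linear intensities:
L_src = 10·log₁₀(10^(79.4/10) − 10^(72.8/10)) = 10·log₁₀(68040000) = 78.3 dB SPL.

78.3 dB SPL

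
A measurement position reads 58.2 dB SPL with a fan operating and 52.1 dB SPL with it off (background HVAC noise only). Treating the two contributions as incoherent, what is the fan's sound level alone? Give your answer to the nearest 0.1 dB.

57.0 dB SPL

Remove the background by subtracting linear intensities:
L_src = 10·log₁₀(10^(58.2/10) − 10^(52.1/10)) = 10·log₁₀(498500) = 57.0 dB SPL.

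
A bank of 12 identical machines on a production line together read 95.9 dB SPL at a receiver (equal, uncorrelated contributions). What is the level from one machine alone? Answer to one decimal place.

12 equal incoherent sources add 10·log₁₀(12) = 10.79 dB over one source.
L_one = 95.9 − 10.79 = 85.1 dB SPL.

85.1 dB SPL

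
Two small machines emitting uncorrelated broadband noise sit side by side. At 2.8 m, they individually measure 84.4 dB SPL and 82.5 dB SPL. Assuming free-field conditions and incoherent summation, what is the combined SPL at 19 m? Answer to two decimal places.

Combined at 2.8 m: 10·log₁₀(10^(84.4/10)+10^(82.5/10)) = 86.563 dB SPL.
Then apply −20·log₁₀(19/2.8) = -16.632 dB → 69.93 dB SPL.

69.93 dB SPL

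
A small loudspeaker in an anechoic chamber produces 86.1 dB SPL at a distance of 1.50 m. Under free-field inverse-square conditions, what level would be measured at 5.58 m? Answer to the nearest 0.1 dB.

74.7 dB SPL

Free-field point source: level drops by 20·log₁₀ of the distance ratio.
ΔL = −20·log₁₀(5.58/1.50) = -11.41 dB, so L₂ = 86.1 + (-11.41) = 74.7 dB SPL.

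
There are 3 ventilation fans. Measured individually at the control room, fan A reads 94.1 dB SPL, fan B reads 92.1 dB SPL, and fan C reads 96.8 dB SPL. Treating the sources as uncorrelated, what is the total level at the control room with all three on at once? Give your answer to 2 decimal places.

Incoherent sources sum as intensities:
L_total = 10·log₁₀(10^(94.1/10) + 10^(92.1/10) + 10^(96.8/10)) = 10·log₁₀(8979000000) = 99.53 dB SPL.

99.53 dB SPL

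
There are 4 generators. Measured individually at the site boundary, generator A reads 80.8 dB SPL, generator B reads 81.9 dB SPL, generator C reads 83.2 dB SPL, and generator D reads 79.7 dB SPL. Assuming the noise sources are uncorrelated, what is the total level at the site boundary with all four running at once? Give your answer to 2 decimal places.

87.61 dB SPL

Uncorrelated sources add in intensity (power), not in dB.
L_total = 10·log₁₀(10^(80.8/10) + 10^(81.9/10) + 10^(83.2/10) + 10^(79.7/10)) = 10·log₁₀(577400000) = 87.61 dB SPL.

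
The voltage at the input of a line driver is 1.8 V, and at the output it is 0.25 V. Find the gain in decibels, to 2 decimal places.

Voltage is an amplitude quantity, so gain = 20·log₁₀(V_out/V_in).
20·log₁₀(0.25/1.8) = 20·log₁₀(0.1389) = -17.15 dB.

-17.15 dB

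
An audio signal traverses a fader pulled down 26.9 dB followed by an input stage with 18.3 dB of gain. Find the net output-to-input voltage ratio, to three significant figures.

Net gain = (−26.9) + 18.3 = -8.6 dB.
Voltage ratio = 10^(-8.6/20) = 0.372.

0.372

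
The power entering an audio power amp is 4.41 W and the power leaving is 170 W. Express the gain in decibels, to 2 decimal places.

Power ratio → dB uses the 10·log₁₀ form:
10·log₁₀(170/4.41) = 10·log₁₀(38.55) = 15.86 dB.

15.86 dB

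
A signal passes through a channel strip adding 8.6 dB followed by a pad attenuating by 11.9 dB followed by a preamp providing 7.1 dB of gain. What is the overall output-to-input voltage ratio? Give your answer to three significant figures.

1.55

Net gain = 8.6 + (−11.9) + 7.1 = 3.8 dB.
Voltage ratio = 10^(3.8/20) = 1.55.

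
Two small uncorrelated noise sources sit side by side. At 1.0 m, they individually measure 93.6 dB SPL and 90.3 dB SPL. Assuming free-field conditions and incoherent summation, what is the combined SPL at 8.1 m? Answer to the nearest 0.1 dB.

77.1 dB SPL

Combined at 1.0 m: 10·log₁₀(10^(93.6/10)+10^(90.3/10)) = 95.27 dB SPL.
Then apply −20·log₁₀(8.1/1.0) = -18.17 dB → 77.1 dB SPL.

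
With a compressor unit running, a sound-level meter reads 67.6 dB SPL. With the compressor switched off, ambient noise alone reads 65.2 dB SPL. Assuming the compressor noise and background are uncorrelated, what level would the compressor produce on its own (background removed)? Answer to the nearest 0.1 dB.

Remove the background by subtracting linear intensities:
L_src = 10·log₁₀(10^(67.6/10) − 10^(65.2/10)) = 10·log₁₀(2443000) = 63.9 dB SPL.

63.9 dB SPL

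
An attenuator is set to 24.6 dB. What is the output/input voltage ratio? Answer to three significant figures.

0.0589

Voltage ratio = 10^(dB/20).
10^(-24.6/20) = 10^(-1.230) = 0.0589.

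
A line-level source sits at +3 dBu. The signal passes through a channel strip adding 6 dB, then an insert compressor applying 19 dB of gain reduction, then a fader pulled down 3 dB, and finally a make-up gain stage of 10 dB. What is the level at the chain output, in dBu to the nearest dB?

-3 dBu

In dB, series stages simply add:
+3 + 6 − 19 − 3 + 10 = -3 dBu.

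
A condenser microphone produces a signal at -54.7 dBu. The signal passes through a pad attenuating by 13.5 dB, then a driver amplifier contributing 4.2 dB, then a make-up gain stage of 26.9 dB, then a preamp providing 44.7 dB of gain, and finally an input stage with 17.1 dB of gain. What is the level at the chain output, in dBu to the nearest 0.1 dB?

Gain stages sum in dB:
-54.7 − 13.5 + 4.2 + 26.9 + 44.7 + 17.1 = +24.7 dBu.

+24.7 dBu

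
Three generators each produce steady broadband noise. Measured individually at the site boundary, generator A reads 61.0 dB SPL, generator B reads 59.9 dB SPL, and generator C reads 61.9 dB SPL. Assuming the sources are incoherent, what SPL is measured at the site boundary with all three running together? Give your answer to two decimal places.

65.78 dB SPL

Add the sources as powers (linear), then convert back to dB:
L_total = 10·log₁₀(10^(61.0/10) + 10^(59.9/10) + 10^(61.9/10)) = 10·log₁₀(3785000) = 65.78 dB SPL.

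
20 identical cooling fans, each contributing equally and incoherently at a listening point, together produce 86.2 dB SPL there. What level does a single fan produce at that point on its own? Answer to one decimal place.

20 equal incoherent sources add 10·log₁₀(20) = 13.01 dB over one source.
L_one = 86.2 − 13.01 = 73.2 dB SPL.

73.2 dB SPL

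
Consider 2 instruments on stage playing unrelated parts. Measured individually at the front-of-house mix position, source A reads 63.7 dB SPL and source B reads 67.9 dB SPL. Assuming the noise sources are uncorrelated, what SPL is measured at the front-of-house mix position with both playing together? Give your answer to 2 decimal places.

69.30 dB SPL

Incoherent sources sum as intensities:
L_total = 10·log₁₀(10^(63.7/10) + 10^(67.9/10)) = 10·log₁₀(8510000) = 69.30 dB SPL.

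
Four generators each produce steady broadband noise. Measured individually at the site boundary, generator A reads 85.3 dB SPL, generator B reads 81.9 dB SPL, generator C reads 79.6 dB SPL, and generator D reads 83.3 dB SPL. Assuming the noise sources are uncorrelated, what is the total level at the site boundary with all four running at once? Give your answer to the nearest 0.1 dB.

Add the sources as powers (linear), then convert back to dB:
L_total = 10·log₁₀(10^(85.3/10) + 10^(81.9/10) + 10^(79.6/10) + 10^(83.3/10)) = 10·log₁₀(798700000) = 89.0 dB SPL.

89.0 dB SPL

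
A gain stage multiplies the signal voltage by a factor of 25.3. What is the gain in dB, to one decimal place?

Voltage is an amplitude quantity, so gain = 20·log₁₀(V_out/V_in).
20·log₁₀(25.3) = 28.1 dB.

28.1 dB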